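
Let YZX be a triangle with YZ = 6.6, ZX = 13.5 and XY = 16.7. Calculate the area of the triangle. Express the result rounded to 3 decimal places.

area ≈ 42.528

Semiperimeter s = (13.5 + 16.7 + 6.6)/2 = 18.4.
Heron's formula: area = √(18.4·4.9·1.7·11.8) ≈ 42.528.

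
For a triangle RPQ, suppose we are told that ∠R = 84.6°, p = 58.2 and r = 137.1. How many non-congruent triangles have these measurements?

1

p·sin R = 58.2·sin(84.6°) ≈ 57.94.
Since r ≥ p, exactly one triangle exists.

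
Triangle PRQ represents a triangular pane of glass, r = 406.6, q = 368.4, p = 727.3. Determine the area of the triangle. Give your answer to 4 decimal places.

area ≈ 48606.1535

Semiperimeter s = (727.3 + 406.6 + 368.4)/2 = 751.15.
Heron's formula: area = √(751.15·23.85·344.55·382.75) ≈ 48606.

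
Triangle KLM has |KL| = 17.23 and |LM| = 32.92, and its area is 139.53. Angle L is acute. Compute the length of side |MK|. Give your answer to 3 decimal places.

From area = ½·|KL|·|LM|·sin L, we get sin L = 2·area/(|KL|·|LM|) ≈ 0.49199.
Taking the acute solution, ∠L ≈ 29.47°.
Law of cosines then gives |MK| ≈ 19.823.

19.823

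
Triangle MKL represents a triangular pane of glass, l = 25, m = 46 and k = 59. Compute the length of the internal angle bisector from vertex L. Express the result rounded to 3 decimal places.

By the law of cosines, cos L = (m² + k² − l²) / (2·m·k) ≈ 0.91599, so ∠L ≈ 23.65°.
The bisector from L has length 2·m·k·cos(∠L/2)/(m+k) ≈ 50.598.

t_L ≈ 50.598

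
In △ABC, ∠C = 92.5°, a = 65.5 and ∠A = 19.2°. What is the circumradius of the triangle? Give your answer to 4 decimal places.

The third angle is ∠B = 180° − ∠C − ∠A = 68.30°.
Law of sines: b = a·sin B/sin A ≈ 185.05.
Law of sines: c = a·sin C/sin A ≈ 198.98.
Circumradius = a/(2 sin A) ≈ 99.584.

R ≈ 99.5844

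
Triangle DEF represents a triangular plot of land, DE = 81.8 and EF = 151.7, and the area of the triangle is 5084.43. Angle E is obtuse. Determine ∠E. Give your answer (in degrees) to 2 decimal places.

From area = ½·DE·EF·sin E, we get sin E = 2·area/(DE·EF) ≈ 0.81947.
Taking the obtuse solution, ∠E ≈ 124.97°.

124.97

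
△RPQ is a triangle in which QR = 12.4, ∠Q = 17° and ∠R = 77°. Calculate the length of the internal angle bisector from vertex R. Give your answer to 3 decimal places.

The third angle is ∠P = 180° − ∠Q − ∠R = 86.00°.
Law of sines: PQ = QR·sin R/sin P ≈ 12.112.
Law of sines: RP = QR·sin Q/sin P ≈ 3.6343.
The bisector from R has length 2·QR·RP·cos(∠R/2)/(QR+RP) ≈ 4.3991.

4.399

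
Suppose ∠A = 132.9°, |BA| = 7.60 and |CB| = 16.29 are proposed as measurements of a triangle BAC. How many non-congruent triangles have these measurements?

|BA|·sin A = 7.60·sin(132.9°) ≈ 5.567.
Since ∠A is not acute, a triangle exists only if |CB| > |BA|; here |CB| > |BA|, so there is exactly one triangle.

1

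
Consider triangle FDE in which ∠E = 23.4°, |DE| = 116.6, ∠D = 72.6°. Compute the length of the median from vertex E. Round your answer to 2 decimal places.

m_E ≈ 111.87

The third angle is ∠F = 180° − ∠D − ∠E = 84.00°.
Law of sines: |EF| = |DE|·sin D/sin F ≈ 111.88.
Law of sines: |FD| = |DE|·sin E/sin F ≈ 46.563.
Median from E: ½√(2·|DE|² + 2·|EF|² − |FD|²) ≈ 111.87.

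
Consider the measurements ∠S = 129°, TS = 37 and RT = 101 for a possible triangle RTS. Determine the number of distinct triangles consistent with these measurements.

1

TS·sin S = 37·sin(129°) ≈ 28.75.
Since ∠S is not acute, a triangle exists only if RT > TS; here RT > TS, so there is exactly one triangle.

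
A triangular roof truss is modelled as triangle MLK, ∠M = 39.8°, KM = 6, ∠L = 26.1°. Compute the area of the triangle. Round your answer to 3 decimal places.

area ≈ 23.907

The third angle is ∠K = 180° − ∠M − ∠L = 114.10°.
Law of sines: LK = KM·sin M/sin L ≈ 8.73.
Law of sines: ML = KM·sin K/sin L ≈ 12.449.
Area = ½·KM·LK·sin K ≈ 23.907.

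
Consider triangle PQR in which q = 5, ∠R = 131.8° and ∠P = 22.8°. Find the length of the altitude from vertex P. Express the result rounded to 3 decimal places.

The third angle is ∠Q = 180° − ∠R − ∠P = 25.40°.
Law of sines: p = q·sin P/sin Q ≈ 4.5172.
Law of sines: r = q·sin R/sin Q ≈ 8.6898.
Area = ½·q·p·sin R ≈ 8.4186.
The altitude from P has length 2·area/p ≈ 3.7274.

3.727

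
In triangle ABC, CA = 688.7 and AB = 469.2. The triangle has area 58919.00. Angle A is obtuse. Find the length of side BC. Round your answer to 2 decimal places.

1138.52

From area = ½·CA·AB·sin A, we get sin A = 2·area/(CA·AB) ≈ 0.36467.
Taking the obtuse solution, ∠A ≈ 158.61°.
Law of cosines then gives BC ≈ 1138.5.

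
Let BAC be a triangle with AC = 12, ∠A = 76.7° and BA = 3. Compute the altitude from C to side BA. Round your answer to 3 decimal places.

By the law of cosines, CB² = BA² + AC² − 2·BA·AC·cos A = 136.44, so CB ≈ 11.681.
Area = ½·BA·AC·sin A ≈ 17.517.
The altitude from C has length 2·area/BA ≈ 11.678.

11.678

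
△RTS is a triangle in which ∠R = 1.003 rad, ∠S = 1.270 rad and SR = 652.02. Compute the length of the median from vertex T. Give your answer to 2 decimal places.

The third angle is ∠T = π − ∠S − ∠R = 0.869 rad.
Law of sines: TS = SR·sin R/sin T ≈ 720.06.
Law of sines: RT = SR·sin S/sin T ≈ 815.73.
Median from T: ½√(2·RT² + 2·TS² − SR²) ≈ 696.9.

m_T ≈ 696.90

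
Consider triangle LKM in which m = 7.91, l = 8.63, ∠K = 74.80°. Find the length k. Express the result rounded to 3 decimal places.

10.062

By the law of cosines, k² = m² + l² − 2·m·l·cos K = 101.25, so k ≈ 10.062.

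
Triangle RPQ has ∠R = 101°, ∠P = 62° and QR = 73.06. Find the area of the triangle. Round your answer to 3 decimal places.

The third angle is ∠Q = 180° − ∠R − ∠P = 17.00°.
Law of sines: PQ = QR·sin R/sin P ≈ 81.225.
Law of sines: RP = QR·sin Q/sin P ≈ 24.192.
Area = ½·QR·PQ·sin Q ≈ 867.51.

867.514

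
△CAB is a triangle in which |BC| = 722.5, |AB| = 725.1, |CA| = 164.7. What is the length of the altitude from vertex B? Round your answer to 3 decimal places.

719.010

Semiperimeter s = (725.1 + 722.5 + 164.7)/2 = 806.15.
Heron's formula: area = √(806.15·81.05·83.65·641.45) ≈ 59211.
The altitude from B has length 2·area/|CA| ≈ 719.01.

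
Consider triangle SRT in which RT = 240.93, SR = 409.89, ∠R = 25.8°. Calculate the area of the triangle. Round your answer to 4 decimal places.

21490.5796

Area = ½·SR·RT·sin R ≈ 21491.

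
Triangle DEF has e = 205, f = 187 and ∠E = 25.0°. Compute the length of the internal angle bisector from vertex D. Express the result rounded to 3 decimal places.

Law of sines: sin F = f·sin E/e ≈ 0.38551.
Since e ≥ f, only the acute value applies: ∠F ≈ 22.68°.
Then ∠D = 180° − ∠E − ∠F ≈ 132.32°.
Law of sines gives d = e·sin D/sin E ≈ 358.63.
The bisector from D has length 2·e·f·cos(∠D/2)/(e+f) ≈ 79.046.

t_D ≈ 79.046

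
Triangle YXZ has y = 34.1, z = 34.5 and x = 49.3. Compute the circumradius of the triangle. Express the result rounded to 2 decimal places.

By the law of cosines, cos Y = (x² + z² − y²) / (2·x·z) ≈ 0.72256, so ∠Y ≈ 0.763 rad.
Circumradius = y/(2 sin Y) ≈ 24.663.

24.66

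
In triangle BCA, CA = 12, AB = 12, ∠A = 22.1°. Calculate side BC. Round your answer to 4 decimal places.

4.6000

By the law of cosines, BC² = CA² + AB² − 2·CA·AB·cos A = 21.16, so BC ≈ 4.6.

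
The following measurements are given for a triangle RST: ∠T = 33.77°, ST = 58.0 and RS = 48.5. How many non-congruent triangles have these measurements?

2

ST·sin T = 58.0·sin(33.77°) ≈ 32.24.
Since ST sin T < RS < ST (32.24 < 48.5 < 58.0), two triangles exist.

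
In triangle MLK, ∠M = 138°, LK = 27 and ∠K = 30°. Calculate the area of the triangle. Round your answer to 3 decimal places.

56.629

The third angle is ∠L = 180° − ∠K − ∠M = 12.00°.
Law of sines: KM = LK·sin L/sin M ≈ 8.3894.
Law of sines: ML = LK·sin K/sin M ≈ 20.175.
Area = ½·LK·KM·sin K ≈ 56.629.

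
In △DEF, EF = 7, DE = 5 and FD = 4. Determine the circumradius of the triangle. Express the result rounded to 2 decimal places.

By the law of cosines, cos D = (FD² + DE² − EF²) / (2·FD·DE) ≈ -0.20000, so ∠D ≈ 101.54°.
Circumradius = EF/(2 sin D) ≈ 3.5722.

R ≈ 3.57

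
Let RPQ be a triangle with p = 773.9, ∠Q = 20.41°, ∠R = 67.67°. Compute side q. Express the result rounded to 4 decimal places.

270.0381

The third angle is ∠P = 180° − ∠Q − ∠R = 91.92°.
Law of sines: q = p·sin Q/sin P ≈ 270.04.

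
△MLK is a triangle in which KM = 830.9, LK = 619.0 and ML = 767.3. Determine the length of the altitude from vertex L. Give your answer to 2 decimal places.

h_L ≈ 545.94

Semiperimeter s = (619 + 830.9 + 767.3)/2 = 1108.6.
Heron's formula: area = √(1108.6·489.6·277.7·341.3) ≈ 2.2681e+05.
The altitude from L has length 2·area/KM ≈ 545.94.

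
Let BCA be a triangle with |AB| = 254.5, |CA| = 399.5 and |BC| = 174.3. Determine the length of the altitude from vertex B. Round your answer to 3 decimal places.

Semiperimeter s = (399.5 + 254.5 + 174.3)/2 = 414.15.
Heron's formula: area = √(414.15·14.65·159.65·239.85) ≈ 15242.
The altitude from B has length 2·area/|CA| ≈ 76.307.

h_B ≈ 76.307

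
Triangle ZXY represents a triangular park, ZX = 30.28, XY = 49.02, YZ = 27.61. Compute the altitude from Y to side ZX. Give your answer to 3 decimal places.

h_Y ≈ 24.889

Semiperimeter s = (49.02 + 27.61 + 30.28)/2 = 53.455.
Heron's formula: area = √(53.455·4.435·25.845·23.175) ≈ 376.82.
The altitude from Y has length 2·area/ZX ≈ 24.889.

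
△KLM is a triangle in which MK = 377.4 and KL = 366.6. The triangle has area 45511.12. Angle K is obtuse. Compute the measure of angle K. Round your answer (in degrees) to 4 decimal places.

138.8609

From area = ½·MK·KL·sin K, we get sin K = 2·area/(MK·KL) ≈ 0.65789.
Taking the obtuse solution, ∠K ≈ 138.86°.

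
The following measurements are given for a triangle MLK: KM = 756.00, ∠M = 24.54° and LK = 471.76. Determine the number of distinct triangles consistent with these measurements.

KM·sin M = 756.00·sin(24.54°) ≈ 314.
Since KM sin M < LK < KM (314 < 471.76 < 756.00), two triangles exist.

2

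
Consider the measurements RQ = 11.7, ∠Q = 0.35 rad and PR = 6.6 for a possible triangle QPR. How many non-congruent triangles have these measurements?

RQ·sin Q = 11.7·sin(0.35 rad) ≈ 4.012.
Since RQ sin Q < PR < RQ (4.012 < 6.6 < 11.7), two triangles exist.

2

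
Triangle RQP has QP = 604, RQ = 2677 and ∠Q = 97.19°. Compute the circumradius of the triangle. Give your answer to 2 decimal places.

1419.70

By the law of cosines, PR² = RQ² + QP² − 2·RQ·QP·cos Q = 7.9359e+06, so PR ≈ 2817.1.
Area = ½·RQ·QP·sin Q ≈ 8.021e+05.
Circumradius = PR/(2 sin Q) ≈ 1419.7.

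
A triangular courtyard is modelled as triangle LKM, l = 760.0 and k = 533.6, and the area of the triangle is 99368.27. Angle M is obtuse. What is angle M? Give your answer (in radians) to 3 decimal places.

From area = ½·l·k·sin M, we get sin M = 2·area/(l·k) ≈ 0.49006.
Taking the obtuse solution, ∠M ≈ 2.629 rad.

2.629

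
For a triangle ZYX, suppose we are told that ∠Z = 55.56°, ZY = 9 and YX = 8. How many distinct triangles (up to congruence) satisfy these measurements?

2

ZY·sin Z = 9·sin(55.56°) ≈ 7.422.
Since ZY sin Z < YX < ZY (7.422 < 8 < 9), two triangles exist.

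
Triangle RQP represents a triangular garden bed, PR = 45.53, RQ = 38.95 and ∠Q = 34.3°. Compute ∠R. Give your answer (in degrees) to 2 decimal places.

∠R ≈ 116.88°

Law of sines: sin P = RQ·sin Q/PR ≈ 0.48209.
Since PR ≥ RQ, only the acute value applies: ∠P ≈ 28.82°.
Then ∠R = 180° − ∠Q − ∠P ≈ 116.88°.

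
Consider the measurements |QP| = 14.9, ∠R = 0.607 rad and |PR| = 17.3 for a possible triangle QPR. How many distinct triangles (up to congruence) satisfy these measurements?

2

|PR|·sin R = 17.3·sin(0.607 rad) ≈ 9.868.
Since |PR| sin R < |QP| < |PR| (9.868 < 14.9 < 17.3), two triangles exist.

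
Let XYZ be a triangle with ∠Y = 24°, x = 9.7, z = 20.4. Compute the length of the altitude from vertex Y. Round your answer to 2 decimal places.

By the law of cosines, y² = z² + x² − 2·z·x·cos Y = 148.71, so y ≈ 12.194.
Area = ½·z·x·sin Y ≈ 40.243.
The altitude from Y has length 2·area/y ≈ 6.6001.

6.60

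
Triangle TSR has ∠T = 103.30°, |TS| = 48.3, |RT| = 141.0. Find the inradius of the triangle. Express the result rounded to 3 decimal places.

By the law of cosines, |SR|² = |RT|² + |TS|² − 2·|RT|·|TS|·cos T = 25347, so |SR| ≈ 159.21.
Area = ½·|RT|·|TS|·sin T ≈ 3313.8.
Semiperimeter s = (159.21+141+48.3)/2 = 174.25.
Inradius = area/s = 3313.8/174.25 ≈ 19.017.

r ≈ 19.017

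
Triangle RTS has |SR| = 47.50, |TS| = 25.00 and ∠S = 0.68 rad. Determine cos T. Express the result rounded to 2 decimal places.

By the law of cosines, |RT|² = |TS|² + |SR|² − 2·|TS|·|SR|·cos S = 1034.5, so |RT| ≈ 32.164.
Law of cosines again: cos T = (|RT|² + |TS|² − |SR|²)/(2·|RT|·|TS|) ≈ -0.37106, so ∠T ≈ 1.951 rad.

cos T ≈ -0.37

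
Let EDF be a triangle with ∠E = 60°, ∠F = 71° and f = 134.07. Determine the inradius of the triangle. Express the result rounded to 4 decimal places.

r ≈ 34.1462

The third angle is ∠D = 180° − ∠F − ∠E = 49.00°.
Law of sines: e = f·sin E/sin F ≈ 122.8.
Law of sines: d = f·sin D/sin F ≈ 107.01.
Area = ½·f·e·sin D ≈ 6212.6.
Semiperimeter s = (122.8+107.01+134.07)/2 = 181.94.
Inradius = area/s = 6212.6/181.94 ≈ 34.146.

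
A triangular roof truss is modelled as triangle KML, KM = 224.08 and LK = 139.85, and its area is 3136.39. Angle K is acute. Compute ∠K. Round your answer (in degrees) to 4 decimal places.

From area = ½·LK·KM·sin K, we get sin K = 2·area/(LK·KM) ≈ 0.20017.
Taking the acute solution, ∠K ≈ 11.55°.

∠K ≈ 11.5468°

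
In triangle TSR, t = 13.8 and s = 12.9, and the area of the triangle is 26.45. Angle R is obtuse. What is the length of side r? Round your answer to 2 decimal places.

From area = ½·t·s·sin R, we get sin R = 2·area/(t·s) ≈ 0.29716.
Taking the obtuse solution, ∠R ≈ 162.71°.
Law of cosines then gives r ≈ 26.397.

26.40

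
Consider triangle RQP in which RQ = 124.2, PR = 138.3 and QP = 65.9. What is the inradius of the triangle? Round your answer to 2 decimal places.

r ≈ 24.90

Semiperimeter s = (65.9 + 138.3 + 124.2)/2 = 164.2.
Heron's formula: area = √(164.2·98.3·25.9·40) ≈ 4089.2.
Inradius = area/s = 4089.2/164.2 ≈ 24.904.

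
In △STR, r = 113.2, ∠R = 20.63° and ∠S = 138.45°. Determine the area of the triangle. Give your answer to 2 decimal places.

4306.75

The third angle is ∠T = 180° − ∠R − ∠S = 20.92°.
Law of sines: s = r·sin S/sin R ≈ 213.1.
Law of sines: t = r·sin T/sin R ≈ 114.72.
Area = ½·r·s·sin T ≈ 4306.8.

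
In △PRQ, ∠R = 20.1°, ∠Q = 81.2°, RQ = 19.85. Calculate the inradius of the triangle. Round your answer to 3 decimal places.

The third angle is ∠P = 180° − ∠R − ∠Q = 78.70°.
Law of sines: QP = RQ·sin R/sin P ≈ 6.9565.
Law of sines: PR = RQ·sin Q/sin P ≈ 20.004.
Area = ½·RQ·QP·sin Q ≈ 68.231.
Semiperimeter s = (19.85+6.9565+20.004)/2 = 23.405.
Inradius = area/s = 68.231/23.405 ≈ 2.9152.

2.915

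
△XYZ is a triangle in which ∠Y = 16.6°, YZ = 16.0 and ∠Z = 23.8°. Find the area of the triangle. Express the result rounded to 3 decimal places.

22.769

The third angle is ∠X = 180° − ∠Y − ∠Z = 139.60°.
Law of sines: ZX = YZ·sin Y/sin X ≈ 7.0527.
Law of sines: XY = YZ·sin Z/sin X ≈ 9.9622.
Area = ½·YZ·ZX·sin Z ≈ 22.769.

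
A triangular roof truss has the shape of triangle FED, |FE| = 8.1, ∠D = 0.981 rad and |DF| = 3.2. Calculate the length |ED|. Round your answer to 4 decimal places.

Law of sines: sin E = |DF|·sin D/|FE| ≈ 0.32832.
Since |FE| ≥ |DF|, only the acute value applies: ∠E ≈ 0.335 rad.
Then ∠F = π − ∠D − ∠E ≈ 1.826 rad.
Law of sines gives |ED| = |FE|·sin F/sin D ≈ 9.4308.

9.4308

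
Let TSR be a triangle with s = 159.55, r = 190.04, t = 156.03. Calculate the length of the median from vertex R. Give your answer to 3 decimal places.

Median from R: ½√(2·t² + 2·s² − r²) ≈ 125.98.

m_R ≈ 125.984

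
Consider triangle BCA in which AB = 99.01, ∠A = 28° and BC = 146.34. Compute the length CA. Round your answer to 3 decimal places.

Law of sines: sin C = AB·sin A/BC ≈ 0.31763.
Since BC ≥ AB, only the acute value applies: ∠C ≈ 18.52°.
Then ∠B = 180° − ∠A − ∠C ≈ 133.48°.
Law of sines gives CA = BC·sin B/sin A ≈ 226.18.

226.182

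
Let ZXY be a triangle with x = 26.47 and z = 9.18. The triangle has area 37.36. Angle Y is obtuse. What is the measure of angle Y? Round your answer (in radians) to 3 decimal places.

2.829

From area = ½·z·x·sin Y, we get sin Y = 2·area/(z·x) ≈ 0.30750.
Taking the obtuse solution, ∠Y ≈ 2.829 rad.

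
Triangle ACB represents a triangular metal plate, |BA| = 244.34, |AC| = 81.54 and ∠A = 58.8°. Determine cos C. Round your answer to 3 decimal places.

By the law of cosines, |CB|² = |BA|² + |AC|² − 2·|BA|·|AC|·cos A = 45709, so |CB| ≈ 213.8.
Law of cosines again: cos C = (|AC|² + |CB|² − |BA|²)/(2·|AC|·|CB|) ≈ -0.21064, so ∠C ≈ 102.16°.

cos C ≈ -0.211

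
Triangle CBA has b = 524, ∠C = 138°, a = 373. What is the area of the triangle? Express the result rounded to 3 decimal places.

Area = ½·b·a·sin C ≈ 65391.

area ≈ 65391.458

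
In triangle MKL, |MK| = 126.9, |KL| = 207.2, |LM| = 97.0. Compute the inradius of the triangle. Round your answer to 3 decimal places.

r ≈ 20.177

Semiperimeter s = (207.2 + 97 + 126.9)/2 = 215.55.
Heron's formula: area = √(215.55·8.35·118.55·88.65) ≈ 4349.2.
Inradius = area/s = 4349.2/215.55 ≈ 20.177.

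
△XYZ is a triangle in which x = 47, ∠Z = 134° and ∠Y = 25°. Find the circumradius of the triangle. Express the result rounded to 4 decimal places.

65.5751

The third angle is ∠X = 180° − ∠Y − ∠Z = 21.00°.
Law of sines: y = x·sin Y/sin X ≈ 55.426.
Law of sines: z = x·sin Z/sin X ≈ 94.342.
Circumradius = x/(2 sin X) ≈ 65.575.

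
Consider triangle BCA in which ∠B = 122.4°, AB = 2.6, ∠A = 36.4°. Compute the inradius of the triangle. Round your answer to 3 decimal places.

0.724

The third angle is ∠C = 180° − ∠A − ∠B = 21.20°.
Law of sines: CA = AB·sin B/sin C ≈ 6.0705.
Law of sines: BC = AB·sin A/sin C ≈ 4.2665.
Area = ½·AB·CA·sin A ≈ 4.6831.
Semiperimeter s = (6.0705+2.6+4.2665)/2 = 6.4685.
Inradius = area/s = 4.6831/6.4685 ≈ 0.72398.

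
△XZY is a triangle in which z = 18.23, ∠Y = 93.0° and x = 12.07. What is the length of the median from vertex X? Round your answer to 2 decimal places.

By the law of cosines, y² = x² + z² − 2·x·z·cos Y = 501.05, so y ≈ 22.384.
Median from X: ½√(2·z² + 2·y² − x²) ≈ 19.501.

m_X ≈ 19.50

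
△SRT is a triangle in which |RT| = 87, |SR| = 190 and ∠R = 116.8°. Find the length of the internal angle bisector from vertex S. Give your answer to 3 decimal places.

t_S ≈ 210.046

By the law of cosines, |TS|² = |SR|² + |RT|² − 2·|SR|·|RT|·cos R = 58575, so |TS| ≈ 242.02.
Law of cosines again: cos S = (|TS|² + |SR|² − |RT|²)/(2·|TS|·|SR|) ≈ 0.94713, so ∠S ≈ 18.71°.
The bisector from S has length 2·|TS|·|SR|·cos(∠S/2)/(|TS|+|SR|) ≈ 210.05.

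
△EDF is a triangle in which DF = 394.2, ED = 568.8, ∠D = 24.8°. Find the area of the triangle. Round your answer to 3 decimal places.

Area = ½·ED·DF·sin D ≈ 47025.

47024.974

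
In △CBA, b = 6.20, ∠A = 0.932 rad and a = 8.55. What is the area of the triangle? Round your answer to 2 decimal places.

area ≈ 26.50

Law of sines: sin B = b·sin A/a ≈ 0.58216.
Since a ≥ b, only the acute value applies: ∠B ≈ 0.621 rad.
Then ∠C = π − ∠A − ∠B ≈ 1.588 rad.
Law of sines gives c = a·sin C/sin A ≈ 10.648.
Area = ½·a·b·sin C ≈ 26.501.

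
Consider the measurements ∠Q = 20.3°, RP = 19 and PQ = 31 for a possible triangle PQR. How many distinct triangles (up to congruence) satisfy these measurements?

PQ·sin Q = 31·sin(20.3°) ≈ 10.76.
Since PQ sin Q < RP < PQ (10.76 < 19 < 31), two triangles exist.

2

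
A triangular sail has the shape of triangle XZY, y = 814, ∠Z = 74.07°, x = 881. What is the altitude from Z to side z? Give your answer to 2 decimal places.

By the law of cosines, z² = y² + x² − 2·y·x·cos Z = 1.0451e+06, so z ≈ 1022.3.
Area = ½·y·x·sin Z ≈ 3.448e+05.
The altitude from Z has length 2·area/z ≈ 674.55.

h_Z ≈ 674.55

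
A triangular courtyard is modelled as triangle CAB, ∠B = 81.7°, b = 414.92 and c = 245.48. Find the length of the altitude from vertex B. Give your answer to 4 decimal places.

217.6766

Law of sines: sin C = c·sin B/b ≈ 0.58544.
Since b ≥ c, only the acute value applies: ∠C ≈ 35.83°.
Then ∠A = 180° − ∠B − ∠C ≈ 62.47°.
Law of sines gives a = b·sin A/sin B ≈ 371.82.
Area = ½·b·c·sin A ≈ 45159.
The altitude from B has length 2·area/b ≈ 217.68.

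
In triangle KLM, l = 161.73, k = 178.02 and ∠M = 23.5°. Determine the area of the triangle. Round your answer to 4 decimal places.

5740.2270

Area = ½·k·l·sin M ≈ 5740.2.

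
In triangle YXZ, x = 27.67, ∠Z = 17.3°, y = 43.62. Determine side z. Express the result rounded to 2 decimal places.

19.07

By the law of cosines, z² = y² + x² − 2·y·x·cos Z = 363.61, so z ≈ 19.068.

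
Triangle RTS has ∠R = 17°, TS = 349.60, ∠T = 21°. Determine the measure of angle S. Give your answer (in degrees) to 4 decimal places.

The third angle is ∠S = 180° − ∠R − ∠T = 142.00°.

∠S ≈ 142.0000°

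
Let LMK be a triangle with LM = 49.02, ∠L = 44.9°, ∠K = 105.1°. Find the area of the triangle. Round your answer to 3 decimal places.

439.210

The third angle is ∠M = 180° − ∠K − ∠L = 30.00°.
Law of sines: MK = LM·sin L/sin K ≈ 35.839.
Law of sines: KL = LM·sin M/sin K ≈ 25.387.
Area = ½·LM·MK·sin M ≈ 439.21.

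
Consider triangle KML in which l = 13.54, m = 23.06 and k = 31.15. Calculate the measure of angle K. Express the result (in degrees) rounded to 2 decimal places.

By the law of cosines, cos K = (m² + l² − k²) / (2·m·l) ≈ -0.40871, so ∠K ≈ 114.12°.

∠K ≈ 114.12°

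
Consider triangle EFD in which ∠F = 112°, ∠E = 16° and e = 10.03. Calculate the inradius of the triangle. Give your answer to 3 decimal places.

r ≈ 3.681

The third angle is ∠D = 180° − ∠E − ∠F = 52.00°.
Law of sines: f = e·sin F/sin E ≈ 33.739.
Law of sines: d = e·sin D/sin E ≈ 28.674.
Area = ½·e·f·sin D ≈ 133.33.
Semiperimeter s = (10.03+33.739+28.674)/2 = 36.222.
Inradius = area/s = 133.33/36.222 ≈ 3.681.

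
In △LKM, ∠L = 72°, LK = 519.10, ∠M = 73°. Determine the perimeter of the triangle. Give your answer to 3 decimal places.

The third angle is ∠K = 180° − ∠M − ∠L = 35.00°.
Law of sines: KM = LK·sin L/sin M ≈ 516.25.
Law of sines: ML = LK·sin K/sin M ≈ 311.35.
Semiperimeter s = (516.25+311.35+519.1)/2 = 673.35.
Perimeter = 516.25 + 311.35 + 519.1 = 1346.7.

1346.699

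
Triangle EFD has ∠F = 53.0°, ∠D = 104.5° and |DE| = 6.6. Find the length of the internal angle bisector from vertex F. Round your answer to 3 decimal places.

The third angle is ∠E = 180° − ∠F − ∠D = 22.50°.
Law of sines: |FD| = |DE|·sin E/sin F ≈ 3.1625.
Law of sines: |EF| = |DE|·sin D/sin F ≈ 8.0009.
The bisector from F has length 2·|EF|·|FD|·cos(∠F/2)/(|EF|+|FD|) ≈ 4.0569.

t_F ≈ 4.057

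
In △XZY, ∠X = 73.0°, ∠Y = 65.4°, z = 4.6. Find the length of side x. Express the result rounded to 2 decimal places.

The third angle is ∠Z = 180° − ∠Y − ∠X = 41.60°.
Law of sines: x = z·sin X/sin Z ≈ 6.6257.

6.63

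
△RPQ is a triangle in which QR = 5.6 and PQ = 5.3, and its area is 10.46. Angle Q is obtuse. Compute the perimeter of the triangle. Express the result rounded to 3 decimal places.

From area = ½·PQ·QR·sin Q, we get sin Q = 2·area/(PQ·QR) ≈ 0.70485.
Taking the obtuse solution, ∠Q ≈ 2.359 rad.
Law of cosines then gives RP ≈ 10.078.
Perimeter = 5.3 + 5.6 + 10.078 = 20.978.

perimeter ≈ 20.978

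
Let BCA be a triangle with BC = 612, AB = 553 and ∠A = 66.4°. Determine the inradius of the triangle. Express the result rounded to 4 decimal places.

r ≈ 165.4081

Law of sines: sin C = AB·sin A/BC ≈ 0.82802.
Since BC ≥ AB, only the acute value applies: ∠C ≈ 55.90°.
Then ∠B = 180° − ∠A − ∠C ≈ 57.70°.
Law of sines gives CA = BC·sin B/sin A ≈ 564.54.
Area = ½·BC·AB·sin B ≈ 1.4304e+05.
Semiperimeter s = (564.54+553+612)/2 = 864.77.
Inradius = area/s = 1.4304e+05/864.77 ≈ 165.41.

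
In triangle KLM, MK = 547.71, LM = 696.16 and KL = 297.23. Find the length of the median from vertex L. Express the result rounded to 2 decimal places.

Median from L: ½√(2·KL² + 2·LM² − MK²) ≈ 459.89.

m_L ≈ 459.89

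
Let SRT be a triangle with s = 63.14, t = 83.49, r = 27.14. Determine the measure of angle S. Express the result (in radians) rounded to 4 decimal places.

0.6077

By the law of cosines, cos S = (r² + t² − s²) / (2·r·t) ≈ 0.82097, so ∠S ≈ 0.608 rad.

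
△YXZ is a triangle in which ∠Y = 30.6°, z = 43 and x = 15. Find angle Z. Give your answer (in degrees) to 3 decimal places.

∠Z ≈ 135.161°

By the law of cosines, y² = x² + z² − 2·x·z·cos Y = 963.64, so y ≈ 31.043.
Law of cosines again: cos Z = (y² + x² − z²)/(2·y·x) ≈ -0.70909, so ∠Z ≈ 135.16°.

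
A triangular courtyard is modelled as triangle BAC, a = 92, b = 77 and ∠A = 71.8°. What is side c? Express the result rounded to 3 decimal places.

79.848

Law of sines: sin B = b·sin A/a ≈ 0.79509.
Since a ≥ b, only the acute value applies: ∠B ≈ 52.66°.
Then ∠C = 180° − ∠A − ∠B ≈ 55.54°.
Law of sines gives c = a·sin C/sin A ≈ 79.848.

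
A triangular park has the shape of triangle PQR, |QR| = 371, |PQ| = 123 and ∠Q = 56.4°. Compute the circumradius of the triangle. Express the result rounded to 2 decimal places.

By the law of cosines, |RP|² = |PQ|² + |QR|² − 2·|PQ|·|QR|·cos Q = 1.0226e+05, so |RP| ≈ 319.79.
Area = ½·|PQ|·|QR|·sin Q ≈ 19004.
Circumradius = |RP|/(2 sin Q) ≈ 191.97.

191.97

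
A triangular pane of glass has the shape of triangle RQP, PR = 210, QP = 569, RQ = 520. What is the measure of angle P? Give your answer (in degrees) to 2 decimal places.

65.93

By the law of cosines, cos P = (QP² + PR² − RQ²) / (2·QP·PR) ≈ 0.40782, so ∠P ≈ 65.93°.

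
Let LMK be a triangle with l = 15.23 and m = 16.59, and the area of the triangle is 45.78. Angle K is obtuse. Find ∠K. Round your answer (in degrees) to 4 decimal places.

158.7538

From area = ½·l·m·sin K, we get sin K = 2·area/(l·m) ≈ 0.36238.
Taking the obtuse solution, ∠K ≈ 158.75°.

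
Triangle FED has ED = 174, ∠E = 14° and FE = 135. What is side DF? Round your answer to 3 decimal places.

By the law of cosines, DF² = FE² + ED² − 2·FE·ED·cos E = 2916.5, so DF ≈ 54.005.

54.005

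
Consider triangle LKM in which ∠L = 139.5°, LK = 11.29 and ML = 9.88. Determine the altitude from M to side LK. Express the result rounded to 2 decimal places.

By the law of cosines, KM² = ML² + LK² − 2·ML·LK·cos L = 394.72, so KM ≈ 19.868.
Area = ½·ML·LK·sin L ≈ 36.221.
The altitude from M has length 2·area/LK ≈ 6.4165.

6.42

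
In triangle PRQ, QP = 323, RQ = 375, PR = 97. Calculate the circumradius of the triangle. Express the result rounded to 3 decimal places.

By the law of cosines, cos P = (QP² + PR² − RQ²) / (2·QP·PR) ≈ -0.42908, so ∠P ≈ 115.41°.
Circumradius = RQ/(2 sin P) ≈ 207.58.

207.580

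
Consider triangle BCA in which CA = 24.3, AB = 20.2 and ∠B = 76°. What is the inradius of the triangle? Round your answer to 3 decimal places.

Law of sines: sin C = AB·sin B/CA ≈ 0.80658.
Since CA ≥ AB, only the acute value applies: ∠C ≈ 53.76°.
Then ∠A = 180° − ∠B − ∠C ≈ 50.24°.
Law of sines gives BC = CA·sin A/sin B ≈ 19.251.
Area = ½·CA·AB·sin A ≈ 188.66.
Semiperimeter s = (24.3+20.2+19.251)/2 = 31.876.
Inradius = area/s = 188.66/31.876 ≈ 5.9186.

r ≈ 5.919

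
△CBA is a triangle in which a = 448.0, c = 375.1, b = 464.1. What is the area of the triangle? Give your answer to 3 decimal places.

Semiperimeter s = (375.1 + 464.1 + 448)/2 = 643.6.
Heron's formula: area = √(643.6·268.5·179.5·195.6) ≈ 77893.

77892.710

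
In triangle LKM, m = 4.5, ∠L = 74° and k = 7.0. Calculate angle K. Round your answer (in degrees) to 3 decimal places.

∠K ≈ 69.092°

By the law of cosines, l² = k² + m² − 2·k·m·cos L = 51.885, so l ≈ 7.2031.
Law of cosines again: cos K = (m² + l² − k²)/(2·m·l) ≈ 0.35686, so ∠K ≈ 69.09°.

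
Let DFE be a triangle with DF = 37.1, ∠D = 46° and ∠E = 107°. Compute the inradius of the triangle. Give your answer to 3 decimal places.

5.689

The third angle is ∠F = 180° − ∠E − ∠D = 27.00°.
Law of sines: FE = DF·sin D/sin E ≈ 27.907.
Law of sines: ED = DF·sin F/sin E ≈ 17.613.
Area = ½·DF·FE·sin F ≈ 235.02.
Semiperimeter s = (27.907+17.613+37.1)/2 = 41.31.
Inradius = area/s = 235.02/41.31 ≈ 5.6892.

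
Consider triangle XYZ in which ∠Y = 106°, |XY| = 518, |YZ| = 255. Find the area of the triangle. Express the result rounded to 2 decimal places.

area ≈ 63486.53

Area = ½·|XY|·|YZ|·sin Y ≈ 63487.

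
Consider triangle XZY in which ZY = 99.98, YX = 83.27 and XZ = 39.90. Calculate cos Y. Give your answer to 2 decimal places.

cos Y ≈ 0.92

By the law of cosines, cos Y = (ZY² + YX² − XZ²) / (2·ZY·YX) ≈ 0.92116, so ∠Y ≈ 22.90°.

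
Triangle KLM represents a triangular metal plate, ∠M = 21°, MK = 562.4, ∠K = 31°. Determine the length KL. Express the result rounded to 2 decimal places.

The third angle is ∠L = 180° − ∠M − ∠K = 128.00°.
Law of sines: KL = MK·sin M/sin L ≈ 255.77.

255.77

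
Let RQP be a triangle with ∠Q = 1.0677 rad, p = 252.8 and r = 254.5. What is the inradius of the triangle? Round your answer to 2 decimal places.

By the law of cosines, q² = p² + r² − 2·p·r·cos Q = 66639, so q ≈ 258.14.
Area = ½·p·r·sin Q ≈ 28183.
Semiperimeter s = (254.5+258.14+252.8)/2 = 382.72.
Inradius = area/s = 28183/382.72 ≈ 73.638.

73.64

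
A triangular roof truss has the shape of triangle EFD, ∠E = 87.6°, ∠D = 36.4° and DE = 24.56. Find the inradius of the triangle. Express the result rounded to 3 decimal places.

6.013

The third angle is ∠F = 180° − ∠D − ∠E = 56.00°.
Law of sines: FD = DE·sin E/sin F ≈ 29.599.
Law of sines: EF = DE·sin D/sin F ≈ 17.58.
Area = ½·DE·FD·sin D ≈ 215.69.
Semiperimeter s = (29.599+24.56+17.58)/2 = 35.869.
Inradius = area/s = 215.69/35.869 ≈ 6.0133.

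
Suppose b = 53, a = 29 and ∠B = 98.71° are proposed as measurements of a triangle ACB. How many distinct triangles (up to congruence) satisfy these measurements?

a·sin B = 29·sin(98.71°) ≈ 28.67.
Since ∠B is not acute, a triangle exists only if b > a; here b > a, so there is exactly one triangle.

1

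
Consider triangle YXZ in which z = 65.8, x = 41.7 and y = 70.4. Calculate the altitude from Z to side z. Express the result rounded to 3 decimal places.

h_Z ≈ 40.834

Semiperimeter s = (70.4 + 41.7 + 65.8)/2 = 88.95.
Heron's formula: area = √(88.95·18.55·47.25·23.15) ≈ 1343.4.
The altitude from Z has length 2·area/z ≈ 40.834.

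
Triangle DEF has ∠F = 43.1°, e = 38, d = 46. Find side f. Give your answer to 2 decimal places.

By the law of cosines, f² = d² + e² − 2·d·e·cos F = 1007.4, so f ≈ 31.739.

31.74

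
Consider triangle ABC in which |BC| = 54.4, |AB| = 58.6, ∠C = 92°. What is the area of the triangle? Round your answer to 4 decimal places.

542.8355

Law of sines: sin A = |BC|·sin C/|AB| ≈ 0.92776.
Since |AB| ≥ |BC|, only the acute value applies: ∠A ≈ 68.09°.
Then ∠B = 180° − ∠C − ∠A ≈ 19.91°.
Law of sines gives |CA| = |AB|·sin B/sin C ≈ 19.969.
Area = ½·|AB|·|BC|·sin B ≈ 542.84.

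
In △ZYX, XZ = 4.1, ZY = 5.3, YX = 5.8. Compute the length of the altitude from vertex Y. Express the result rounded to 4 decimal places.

5.1190

Semiperimeter s = (5.8 + 4.1 + 5.3)/2 = 7.6.
Heron's formula: area = √(7.6·1.8·3.5·2.3) ≈ 10.494.
The altitude from Y has length 2·area/XZ ≈ 5.119.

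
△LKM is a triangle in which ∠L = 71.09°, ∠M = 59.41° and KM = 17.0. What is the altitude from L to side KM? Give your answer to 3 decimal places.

The third angle is ∠K = 180° − ∠M − ∠L = 49.50°.
Law of sines: ML = KM·sin K/sin L ≈ 13.664.
Law of sines: LK = KM·sin M/sin L ≈ 15.469.
Area = ½·KM·ML·sin M ≈ 99.983.
The altitude from L has length 2·area/KM ≈ 11.763.

h_L ≈ 11.763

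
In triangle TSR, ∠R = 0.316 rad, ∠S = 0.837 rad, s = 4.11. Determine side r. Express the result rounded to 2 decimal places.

1.72

The third angle is ∠T = π − ∠S − ∠R = 1.989 rad.
Law of sines: r = s·sin R/sin S ≈ 1.7199.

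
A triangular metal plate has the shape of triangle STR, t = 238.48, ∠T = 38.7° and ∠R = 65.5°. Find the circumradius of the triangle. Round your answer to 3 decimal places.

The third angle is ∠S = 180° − ∠T − ∠R = 75.80°.
Law of sines: s = t·sin S/sin T ≈ 369.77.
Law of sines: r = t·sin R/sin T ≈ 347.08.
Circumradius = t/(2 sin T) ≈ 190.71.

190.710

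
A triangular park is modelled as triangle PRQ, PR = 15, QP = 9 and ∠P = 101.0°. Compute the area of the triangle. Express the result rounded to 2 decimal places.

Area = ½·QP·PR·sin P ≈ 66.26.

66.26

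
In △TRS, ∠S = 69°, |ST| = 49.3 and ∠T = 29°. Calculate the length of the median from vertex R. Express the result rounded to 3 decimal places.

m_R ≈ 27.636

The third angle is ∠R = 180° − ∠S − ∠T = 82.00°.
Law of sines: |RS| = |ST|·sin T/sin R ≈ 24.136.
Law of sines: |TR| = |ST|·sin S/sin R ≈ 46.478.
Median from R: ½√(2·|TR|² + 2·|RS|² − |ST|²) ≈ 27.636.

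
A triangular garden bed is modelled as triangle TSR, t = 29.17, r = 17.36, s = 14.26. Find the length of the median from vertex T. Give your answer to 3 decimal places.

6.296

Median from T: ½√(2·s² + 2·r² − t²) ≈ 6.2957.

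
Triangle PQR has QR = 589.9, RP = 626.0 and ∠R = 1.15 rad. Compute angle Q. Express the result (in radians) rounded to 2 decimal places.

∠Q ≈ 1.04 rad

By the law of cosines, PQ² = QR² + RP² − 2·QR·RP·cos R = 4.3817e+05, so PQ ≈ 661.94.
Law of cosines again: cos Q = (PQ² + QR² − RP²)/(2·PQ·QR) ≈ 0.50486, so ∠Q ≈ 1.042 rad.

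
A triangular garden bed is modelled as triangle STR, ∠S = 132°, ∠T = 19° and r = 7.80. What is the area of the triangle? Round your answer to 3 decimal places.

The third angle is ∠R = 180° − ∠S − ∠T = 29.00°.
Law of sines: s = r·sin S/sin R ≈ 11.956.
Law of sines: t = r·sin T/sin R ≈ 5.238.
Area = ½·r·s·sin T ≈ 15.181.

area ≈ 15.181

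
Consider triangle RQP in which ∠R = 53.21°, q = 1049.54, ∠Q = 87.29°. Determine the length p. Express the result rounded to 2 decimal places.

668.34

The third angle is ∠P = 180° − ∠R − ∠Q = 39.50°.
Law of sines: p = q·sin P/sin Q ≈ 668.34.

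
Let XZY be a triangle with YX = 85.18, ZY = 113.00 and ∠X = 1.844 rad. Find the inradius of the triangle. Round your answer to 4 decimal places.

17.7531

Law of sines: sin Z = YX·sin X/ZY ≈ 0.72585.
Since ZY ≥ YX, only the acute value applies: ∠Z ≈ 0.812 rad.
Then ∠Y = π − ∠X − ∠Z ≈ 0.485 rad.
Law of sines gives XZ = ZY·sin Y/sin X ≈ 54.745.
Area = ½·ZY·YX·sin Y ≈ 2245.1.
Semiperimeter s = (113+85.18+54.745)/2 = 126.46.
Inradius = area/s = 2245.1/126.46 ≈ 17.753.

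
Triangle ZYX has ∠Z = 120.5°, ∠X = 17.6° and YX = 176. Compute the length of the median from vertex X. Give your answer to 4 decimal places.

The third angle is ∠Y = 180° − ∠X − ∠Z = 41.90°.
Law of sines: XZ = YX·sin Y/sin Z ≈ 136.41.
Law of sines: ZY = YX·sin X/sin Z ≈ 61.763.
Median from X: ½√(2·YX² + 2·XZ² − ZY²) ≈ 154.4.

m_X ≈ 154.3980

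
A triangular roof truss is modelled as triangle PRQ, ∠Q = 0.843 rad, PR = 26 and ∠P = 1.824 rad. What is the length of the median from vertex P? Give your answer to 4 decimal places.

The third angle is ∠R = π − ∠Q − ∠P = 0.475 rad.
Law of sines: RQ = PR·sin P/sin Q ≈ 33.712.
Law of sines: QP = PR·sin R/sin Q ≈ 15.913.
Median from P: ½√(2·QP² + 2·PR² − RQ²) ≈ 13.434.

m_P ≈ 13.4344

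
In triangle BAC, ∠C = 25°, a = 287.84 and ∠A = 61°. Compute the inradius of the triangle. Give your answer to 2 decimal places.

The third angle is ∠B = 180° − ∠A − ∠C = 94.00°.
Law of sines: b = a·sin B/sin A ≈ 328.3.
Law of sines: c = a·sin C/sin A ≈ 139.08.
Area = ½·a·b·sin C ≈ 19968.
Semiperimeter s = (328.3+287.84+139.08)/2 = 377.61.
Inradius = area/s = 19968/377.61 ≈ 52.88.

52.88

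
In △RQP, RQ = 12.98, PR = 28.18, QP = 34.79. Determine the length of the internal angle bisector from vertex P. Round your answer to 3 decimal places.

30.639

By the law of cosines, cos P = (QP² + PR² − RQ²) / (2·QP·PR) ≈ 0.93636, so ∠P ≈ 20.55°.
The bisector from P has length 2·QP·PR·cos(∠P/2)/(QP+PR) ≈ 30.639.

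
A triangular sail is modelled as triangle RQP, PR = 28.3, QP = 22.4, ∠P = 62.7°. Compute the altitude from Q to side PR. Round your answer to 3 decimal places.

19.905

By the law of cosines, RQ² = QP² + PR² − 2·QP·PR·cos P = 721.16, so RQ ≈ 26.854.
Area = ½·QP·PR·sin P ≈ 281.66.
The altitude from Q has length 2·area/PR ≈ 19.905.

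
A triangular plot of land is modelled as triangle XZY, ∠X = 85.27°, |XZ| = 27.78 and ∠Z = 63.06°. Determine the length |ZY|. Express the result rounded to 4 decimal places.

The third angle is ∠Y = 180° − ∠X − ∠Z = 31.67°.
Law of sines: |ZY| = |XZ|·sin X/sin Y ≈ 52.731.

52.7315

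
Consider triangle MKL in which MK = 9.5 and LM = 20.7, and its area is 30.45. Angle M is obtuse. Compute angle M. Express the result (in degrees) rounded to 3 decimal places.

From area = ½·LM·MK·sin M, we get sin M = 2·area/(LM·MK) ≈ 0.30969.
Taking the obtuse solution, ∠M ≈ 161.96°.

161.960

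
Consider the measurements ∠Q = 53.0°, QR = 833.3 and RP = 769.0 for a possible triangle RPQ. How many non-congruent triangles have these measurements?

2

QR·sin Q = 833.3·sin(53.0°) ≈ 665.5.
Since QR sin Q < RP < QR (665.5 < 769.0 < 833.3), two triangles exist.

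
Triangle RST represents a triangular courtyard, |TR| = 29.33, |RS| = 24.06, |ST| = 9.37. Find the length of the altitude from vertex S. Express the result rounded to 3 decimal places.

Semiperimeter s = (9.37 + 29.33 + 24.06)/2 = 31.38.
Heron's formula: area = √(31.38·22.01·2.05·7.32) ≈ 101.8.
The altitude from S has length 2·area/|TR| ≈ 6.942.

6.942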